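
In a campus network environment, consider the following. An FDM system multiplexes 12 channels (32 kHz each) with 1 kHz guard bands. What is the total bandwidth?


Given: 12 channels, 32 kHz each, guard = 1 kHz
Channel bandwidth = 12 * 32 = 384 kHz
Guard bands = 11 gaps * 1 kHz = 11 kHz
Total = 384 + 11 = 395 kHz

395


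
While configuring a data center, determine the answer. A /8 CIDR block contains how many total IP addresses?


Given: CIDR prefix /8
Host bits = 32 - 8 = 24
Total addresses = 2^24 = 16777216

16777216


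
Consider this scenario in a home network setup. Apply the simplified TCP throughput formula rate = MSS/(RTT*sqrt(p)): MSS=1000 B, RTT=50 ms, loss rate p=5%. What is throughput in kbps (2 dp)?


Given: MSS = 1000 bytes, RTT = 50 ms, loss = 5%
RTT in seconds = 50 / 1000 = 0.05
Loss rate = 5% = 0.05
sqrt(loss) = sqrt(0.05) = 0.223606797750
Throughput (bytes/s) = 1000 / (0.05 * 0.223606797750) = 89442.7191
Throughput (kbps) = 89442.7191 * 8 / 1000 = 715.541753 -> 715.54 kbps (2 dp)

715.54


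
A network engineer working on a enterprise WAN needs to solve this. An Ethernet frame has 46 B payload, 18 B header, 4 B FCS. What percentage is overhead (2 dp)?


Given: payload = 46 B, header = 18 B, trailer = 4 B
Overhead bytes = header + trailer = 18 + 4 = 22
Total frame = payload + overhead = 46 + 22 = 68
Overhead % = 22 / 68 * 100 = 32.3529% -> 32.35% (2 dp)

32.35


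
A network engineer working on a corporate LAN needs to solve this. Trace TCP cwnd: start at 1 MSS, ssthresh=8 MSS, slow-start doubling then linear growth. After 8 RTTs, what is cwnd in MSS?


RTT 0: cwnd = 1 MSS (initial)
RTT 1: cwnd = 2 MSS (slow start, doubled)
RTT 2: cwnd = 4 MSS (slow start, doubled)
RTT 3: cwnd = 8 MSS (slow start, doubled)
RTT 4: cwnd = 9 MSS (congestion avoidance, +1)
RTT 5: cwnd = 10 MSS (congestion avoidance, +1)
RTT 6: cwnd = 11 MSS (congestion avoidance, +1)
RTT 7: cwnd = 12 MSS (congestion avoidance, +1)
RTT 8: cwnd = 13 MSS (congestion avoidance, +1)

13


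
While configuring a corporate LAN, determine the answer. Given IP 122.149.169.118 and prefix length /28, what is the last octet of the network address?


Given: IP = 122.149.169.118, prefix = /28
Subnet mask = 255.255.255.240
Last octet of IP: 118
Last octet of mask: 240
Network last octet = 118 AND 240 = 112

112


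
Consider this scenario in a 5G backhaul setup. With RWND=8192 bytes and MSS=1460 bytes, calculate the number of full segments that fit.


Given: RWND = 8192 bytes, MSS = 1460 bytes
Full segments = floor(RWND / MSS)
Full segments = floor(8192 / 1460)
Full segments = floor(5.611) = 5

5


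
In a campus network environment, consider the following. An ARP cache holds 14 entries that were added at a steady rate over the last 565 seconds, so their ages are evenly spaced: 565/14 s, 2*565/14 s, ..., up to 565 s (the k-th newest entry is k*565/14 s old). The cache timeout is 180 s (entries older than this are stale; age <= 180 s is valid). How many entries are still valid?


Ages are k * 565/14 s for k = 1..14 (spacing = 40.3571 s).
Entry k is valid iff k * 565/14 <= 180 iff k <= 14 * 180 / 565 = 4.4602
n_valid = floor(4.4602) = 4
(n_stale = 14 - 4 = 10)

4


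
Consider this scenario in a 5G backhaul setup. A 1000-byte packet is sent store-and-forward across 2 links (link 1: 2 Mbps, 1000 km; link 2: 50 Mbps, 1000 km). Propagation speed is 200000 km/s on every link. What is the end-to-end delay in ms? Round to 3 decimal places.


Packet = 1000 bytes = 8000 bits. Store-and-forward: sum (t_trans + t_prop) per link.
Link 1: t_trans = 8000/(2*10^6) s = 4.0000 ms; t_prop = 1000/200000 s = 5.0000 ms; subtotal = 9.0000 ms
Link 2: t_trans = 8000/(50*10^6) s = 0.1600 ms; t_prop = 1000/200000 s = 5.0000 ms; subtotal = 5.1600 ms
End-to-end = 9.0000 + 5.1600 = 14.1600 ms -> 14.160 ms (3 dp)

14.160


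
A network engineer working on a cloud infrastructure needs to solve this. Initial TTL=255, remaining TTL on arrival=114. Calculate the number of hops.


Given: initial TTL = 255, received TTL = 114
Hops = initial TTL - received TTL
Hops = 255 - 114 = 141

141


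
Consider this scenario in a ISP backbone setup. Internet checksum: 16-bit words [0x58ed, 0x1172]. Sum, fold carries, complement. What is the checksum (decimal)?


Given words: [0x58ed, 0x1172]
Step 1: Sum all words
Raw sum = 22765 + 4466 = 27231
One's complement = ~27231 & 0xFFFF = 38304

38304


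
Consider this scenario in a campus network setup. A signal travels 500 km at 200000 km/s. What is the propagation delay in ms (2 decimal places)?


Given: distance = 500 km, speed = 200000 km/s
Delay = distance / speed = 500 / 200000 seconds
Delay in ms = 500 * 1000 / 200000
Delay = 2.5000 ms
Rounded to 2 dp = 2.50 ms

2.50


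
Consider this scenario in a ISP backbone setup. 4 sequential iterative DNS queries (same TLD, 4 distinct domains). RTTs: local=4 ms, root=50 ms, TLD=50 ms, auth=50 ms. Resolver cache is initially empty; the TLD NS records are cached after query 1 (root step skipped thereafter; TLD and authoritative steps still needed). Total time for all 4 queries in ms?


Lookup 1 (cold cache): local + root + TLD + auth = 4 + 50 + 50 + 50 = 154 ms
Lookups 2..4 (TLD NS cached -> skip root; new domain -> still ask TLD and auth): local + TLD + auth = 4 + 50 + 50 = 104 ms each
Remaining 3 lookups: 3 * 104 = 312 ms
Total = 154 + 312 = 466 ms

466


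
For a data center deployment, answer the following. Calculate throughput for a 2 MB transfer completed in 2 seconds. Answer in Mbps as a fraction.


Given: file = 2 MB, time = 2 s
File in Mb = 2 * 8 = 16 Mb
Throughput = 16 / 2 Mbps
Throughput = 8 Mbps

8


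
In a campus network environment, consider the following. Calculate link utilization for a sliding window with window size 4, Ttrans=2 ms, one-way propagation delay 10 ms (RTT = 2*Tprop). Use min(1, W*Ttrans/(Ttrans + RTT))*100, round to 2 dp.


Given: W = 4, Ttrans = 2 ms, RTT = 20 ms (= 2 * Tprop, Tprop = 10 ms)
Cycle time = Ttrans + RTT = 2 + 20 = 22 ms (first packet sent until its ACK returns)
W * Ttrans = 4 * 2 = 8 ms of sending per cycle
W * Ttrans / (Ttrans + RTT) = 8 / 22 = 0.363636
U = min(1, 0.363636) = 0.363636
U% = 36.36%

36.36


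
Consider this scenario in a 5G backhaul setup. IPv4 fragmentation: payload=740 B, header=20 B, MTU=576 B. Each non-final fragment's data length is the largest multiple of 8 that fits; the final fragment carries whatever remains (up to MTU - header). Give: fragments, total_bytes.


Max data per non-final fragment = floor((MTU - header)/8)*8 = floor((576 - 20)/8)*8 = floor(556/8)*8 = 552 B
Final fragment needs no 8-byte alignment: it can carry up to MTU - header = 556 B
Non-final fragments needed = ceil((payload - 556) / 552) = ceil(184/552) = ceil(0.3333) = 1
Number of fragments = 1 + 1 = 2
Fragment sizes (data): 1 * 552 B + 188 B (last, 188 <= 556 OK)
Total bytes sent = payload + n_frags * header = 740 + 2*20 = 740 + 40 = 780 B

2, 780


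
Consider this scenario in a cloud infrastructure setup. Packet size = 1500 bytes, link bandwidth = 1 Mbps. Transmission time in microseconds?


Given: packet = 1500 bytes, bandwidth = 1 Mbps
Packet in bits = 1500 * 8 = 12000 bits
Bandwidth = 1 * 10^6 = 1000000 bps
Time = 12000 / 1000000 seconds
Time in us = 12000 * 10^6 / 1000000 = 12000

12000


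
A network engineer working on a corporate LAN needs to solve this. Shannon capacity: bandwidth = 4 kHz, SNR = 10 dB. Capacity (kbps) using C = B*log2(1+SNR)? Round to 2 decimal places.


Given: B = 4 kHz, SNR = 10 dB
SNR linear = 10^(10/10) = 10
1 + SNR = 11
log2(11) = 3.4594316186
C = 4 * 1000 * 3.4594316186 = 13837.7265 bps
C = 13.837726 kbps -> 13.84 kbps (2 dp)

13.84


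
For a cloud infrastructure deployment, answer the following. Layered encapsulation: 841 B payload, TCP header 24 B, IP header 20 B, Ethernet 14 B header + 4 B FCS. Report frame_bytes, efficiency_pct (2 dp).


TCP segment = 841 + 24 = 865 B
IP packet = 865 + 20 = 885 B
Ethernet frame = 885 + 14 + 4 = 903 B
Efficiency = app / frame = 841 / 903 = 0.931340 = 93.1340% -> 93.13% (2 dp)

903, 93.13


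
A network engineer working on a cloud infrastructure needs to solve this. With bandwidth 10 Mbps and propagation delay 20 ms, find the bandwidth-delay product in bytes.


Given: bandwidth = 10 Mbps, delay = 20 ms
BDP in bits = 10 * 10^6 * 20 / 1000
BDP in bits = 200000
BDP in bytes = 200000 / 8 = 25000

25000


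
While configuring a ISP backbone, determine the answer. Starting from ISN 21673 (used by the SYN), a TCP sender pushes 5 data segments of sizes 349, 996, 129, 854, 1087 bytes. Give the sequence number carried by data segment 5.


The SYN occupies sequence number ISN = 21673, so the first data byte is ISN + 1 = 21674.
SEQ of data segment i = (ISN + 1) + sum of payload sizes of segments 1..i-1.
Segment 1: SEQ = 21674, payload = 349 bytes
Segment 2: SEQ = 22023, payload = 996 bytes
Segment 3: SEQ = 23019, payload = 129 bytes
Segment 4: SEQ = 23148, payload = 854 bytes
Segment 5: SEQ = 24002, payload = 1087 bytes
SEQ of segment 5 = 21674 + 349 + 996 + 129 + 854 = 24002

24002


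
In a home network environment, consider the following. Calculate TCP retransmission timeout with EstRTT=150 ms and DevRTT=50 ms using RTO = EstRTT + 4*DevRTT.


Given: EstRTT = 150 ms, DevRTT = 50 ms
Timeout = EstRTT + 4 * DevRTT
4 * DevRTT = 4 * 50 = 200
Timeout = 150 + 200 = 350 ms

350


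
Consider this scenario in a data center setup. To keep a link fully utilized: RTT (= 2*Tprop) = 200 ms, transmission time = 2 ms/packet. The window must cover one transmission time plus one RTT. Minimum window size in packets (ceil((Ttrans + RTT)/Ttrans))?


Given: Ttrans = 2 ms, RTT = 200 ms (= 2 * Tprop, Tprop = 100 ms)
Time until first ACK returns = Ttrans + RTT = 2 + 200 = 202 ms
Need W * Ttrans >= Ttrans + RTT  ->  W >= (Ttrans + RTT) / Ttrans
(Ttrans + RTT) / Ttrans = 202 / 2 = 101
W_min = ceil(101) = 101

101


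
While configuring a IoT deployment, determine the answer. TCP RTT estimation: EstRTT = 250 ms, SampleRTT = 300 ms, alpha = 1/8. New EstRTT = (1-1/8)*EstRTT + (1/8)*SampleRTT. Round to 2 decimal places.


Given: EstRTT = 250 ms, SampleRTT = 300 ms, alpha = 1/8
New EstRTT = (1 - alpha) * EstRTT + alpha * SampleRTT
(7/8) * 250 = 218.75
(1/8) * 300 = 37.5
New EstRTT = 218.75 + 37.5 = 256.25 ms -> 256.25 ms (2 dp)

256.25


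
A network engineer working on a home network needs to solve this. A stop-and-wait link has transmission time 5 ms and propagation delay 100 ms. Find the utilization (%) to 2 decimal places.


Given: Ttrans = 5 ms, Tprop = 100 ms
RTT = 2 * Tprop = 2 * 100 = 200 ms
U = Ttrans / (Ttrans + RTT)
U = 5 / (5 + 200)
U = 5 / 205 = 0.02439
U% = 2.44%

2.44


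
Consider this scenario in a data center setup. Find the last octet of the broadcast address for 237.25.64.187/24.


Given: IP = 237.25.64.187, prefix = /24
Host bits = 32 - 24 = 8
Network last octet = 187 AND mask = 0
Host part size = 2^8 - 1 = 255
Broadcast last octet = 0 OR 255 = 255

255


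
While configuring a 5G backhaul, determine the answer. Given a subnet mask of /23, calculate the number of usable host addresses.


Given: subnet mask /23
Host bits = 32 - 23 = 9
Total addresses = 2^9 = 512
Usable hosts = 512 - 2 (network + broadcast) = 510

510


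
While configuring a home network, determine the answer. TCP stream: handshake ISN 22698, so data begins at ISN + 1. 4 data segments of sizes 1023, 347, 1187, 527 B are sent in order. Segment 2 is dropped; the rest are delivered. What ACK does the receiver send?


SYN uses sequence number 22698; first data byte = ISN + 1 = 22699.
Segment 1: SEQ = 22699, len = 1023 B, covers [22699, 23721]
Segment 2: SEQ = 23722, len = 347 B, covers [23722, 24068] [LOST]
Segment 3: SEQ = 24069, len = 1187 B, covers [24069, 25255]
Segment 4: SEQ = 25256, len = 527 B, covers [25256, 25782]
In-order data received: bytes [22699, 23721] (segments 1..1).
Segment 2 missing -> gap begins at byte 23722; later segments buffered out of order.
Cumulative ACK = next expected in-order byte = 22699 + 1023 = 23722

23722


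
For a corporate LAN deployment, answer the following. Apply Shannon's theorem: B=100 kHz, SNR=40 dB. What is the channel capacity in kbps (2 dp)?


Given: B = 100 kHz, SNR = 40 dB
SNR linear = 10^(40/10) = 10000
1 + SNR = 10001
log2(10001) = 13.2878566418
C = 100 * 1000 * 13.2878566418 = 1328785.6642 bps
C = 1328.785664 kbps -> 1328.79 kbps (2 dp)

1328.79


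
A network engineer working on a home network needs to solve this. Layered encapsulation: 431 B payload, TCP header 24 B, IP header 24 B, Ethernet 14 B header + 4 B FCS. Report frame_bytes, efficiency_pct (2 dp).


TCP segment = 431 + 24 = 455 B
IP packet = 455 + 24 = 479 B
Ethernet frame = 479 + 14 + 4 = 497 B
Efficiency = app / frame = 431 / 497 = 0.867203 = 86.7203% -> 86.72% (2 dp)

497, 86.72


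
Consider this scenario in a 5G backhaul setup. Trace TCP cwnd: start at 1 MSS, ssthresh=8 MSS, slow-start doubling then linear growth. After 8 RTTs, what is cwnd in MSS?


RTT 0: cwnd = 1 MSS (initial)
RTT 1: cwnd = 2 MSS (slow start, doubled)
RTT 2: cwnd = 4 MSS (slow start, doubled)
RTT 3: cwnd = 8 MSS (slow start, doubled)
RTT 4: cwnd = 9 MSS (congestion avoidance, +1)
RTT 5: cwnd = 10 MSS (congestion avoidance, +1)
RTT 6: cwnd = 11 MSS (congestion avoidance, +1)
RTT 7: cwnd = 12 MSS (congestion avoidance, +1)
RTT 8: cwnd = 13 MSS (congestion avoidance, +1)

13


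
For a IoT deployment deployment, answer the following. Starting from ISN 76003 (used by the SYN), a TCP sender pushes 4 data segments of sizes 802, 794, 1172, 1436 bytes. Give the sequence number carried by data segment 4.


The SYN occupies sequence number ISN = 76003, so the first data byte is ISN + 1 = 76004.
SEQ of data segment i = (ISN + 1) + sum of payload sizes of segments 1..i-1.
Segment 1: SEQ = 76004, payload = 802 bytes
Segment 2: SEQ = 76806, payload = 794 bytes
Segment 3: SEQ = 77600, payload = 1172 bytes
Segment 4: SEQ = 78772, payload = 1436 bytes
SEQ of segment 4 = 76004 + 802 + 794 + 1172 = 78772

78772


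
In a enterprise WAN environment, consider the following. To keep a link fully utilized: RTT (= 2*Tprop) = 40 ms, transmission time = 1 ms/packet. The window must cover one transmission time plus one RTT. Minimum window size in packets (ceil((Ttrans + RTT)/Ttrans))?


Given: Ttrans = 1 ms, RTT = 40 ms (= 2 * Tprop, Tprop = 20 ms)
Time until first ACK returns = Ttrans + RTT = 1 + 40 = 41 ms
Need W * Ttrans >= Ttrans + RTT  ->  W >= (Ttrans + RTT) / Ttrans
(Ttrans + RTT) / Ttrans = 41 / 1 = 41
W_min = ceil(41) = 41

41


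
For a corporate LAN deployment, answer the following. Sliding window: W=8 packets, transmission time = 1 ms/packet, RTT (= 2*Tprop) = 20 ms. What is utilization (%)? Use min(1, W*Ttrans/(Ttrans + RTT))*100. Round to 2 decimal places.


Given: W = 8, Ttrans = 1 ms, RTT = 20 ms (= 2 * Tprop, Tprop = 10 ms)
Cycle time = Ttrans + RTT = 1 + 20 = 21 ms (first packet sent until its ACK returns)
W * Ttrans = 8 * 1 = 8 ms of sending per cycle
W * Ttrans / (Ttrans + RTT) = 8 / 21 = 0.380952
U = min(1, 0.380952) = 0.380952
U% = 38.10%

38.10


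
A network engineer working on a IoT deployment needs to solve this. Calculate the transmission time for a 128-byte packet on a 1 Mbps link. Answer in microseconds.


Given: packet = 128 bytes, bandwidth = 1 Mbps
Packet in bits = 128 * 8 = 1024 bits
Bandwidth = 1 * 10^6 = 1000000 bps
Time = 1024 / 1000000 seconds
Time in us = 1024 * 10^6 / 1000000 = 1024

1024


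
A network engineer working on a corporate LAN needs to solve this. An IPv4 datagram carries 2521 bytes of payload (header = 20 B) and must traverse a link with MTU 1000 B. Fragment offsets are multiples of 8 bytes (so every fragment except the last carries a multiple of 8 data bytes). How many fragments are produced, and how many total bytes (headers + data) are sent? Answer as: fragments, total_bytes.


Max data per non-final fragment = floor((MTU - header)/8)*8 = floor((1000 - 20)/8)*8 = floor(980/8)*8 = 976 B
Final fragment needs no 8-byte alignment: it can carry up to MTU - header = 980 B
Non-final fragments needed = ceil((payload - 980) / 976) = ceil(1541/976) = ceil(1.5789) = 2
Number of fragments = 2 + 1 = 3
Fragment sizes (data): 2 * 976 B + 569 B (last, 569 <= 980 OK)
Total bytes sent = payload + n_frags * header = 2521 + 3*20 = 2521 + 60 = 2581 B

3, 2581


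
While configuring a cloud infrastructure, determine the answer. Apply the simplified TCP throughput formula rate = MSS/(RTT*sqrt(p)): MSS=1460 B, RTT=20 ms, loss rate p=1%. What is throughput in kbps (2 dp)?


Given: MSS = 1460 bytes, RTT = 20 ms, loss = 1%
RTT in seconds = 20 / 1000 = 0.02
Loss rate = 1% = 0.01
sqrt(loss) = sqrt(0.01) = 0.1
Throughput (bytes/s) = 1460 / (0.02 * 0.1) = 730000.0000
Throughput (kbps) = 730000.0000 * 8 / 1000 = 5840.000000 -> 5840.00 kbps (2 dp)

5840.00


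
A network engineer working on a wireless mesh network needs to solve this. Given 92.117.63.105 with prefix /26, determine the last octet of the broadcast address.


Given: IP = 92.117.63.105, prefix = /26
Host bits = 32 - 26 = 6
Network last octet = 105 AND mask = 64
Host part size = 2^6 - 1 = 63
Broadcast last octet = 64 OR 63 = 127

127


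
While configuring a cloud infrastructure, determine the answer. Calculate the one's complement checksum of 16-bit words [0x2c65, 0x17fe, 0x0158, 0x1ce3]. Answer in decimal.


Given words: [0x2c65, 0x17fe, 0x0158, 0x1ce3]
Step 1: Sum all words
Raw sum = 11365 + 6142 + 344 + 7395 = 25246
One's complement = ~25246 & 0xFFFF = 40289

40289


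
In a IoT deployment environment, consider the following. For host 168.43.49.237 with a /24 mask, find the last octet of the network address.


Given: IP = 168.43.49.237, prefix = /24
Subnet mask = 255.255.255.0
Last octet of IP: 237
Last octet of mask: 0
Network last octet = 237 AND 0 = 0

0


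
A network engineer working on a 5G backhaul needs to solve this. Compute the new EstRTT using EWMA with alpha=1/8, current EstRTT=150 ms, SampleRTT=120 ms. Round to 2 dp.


Given: EstRTT = 150 ms, SampleRTT = 120 ms, alpha = 1/8
New EstRTT = (1 - alpha) * EstRTT + alpha * SampleRTT
(7/8) * 150 = 131.25
(1/8) * 120 = 15
New EstRTT = 131.25 + 15 = 146.25 ms -> 146.25 ms (2 dp)

146.25


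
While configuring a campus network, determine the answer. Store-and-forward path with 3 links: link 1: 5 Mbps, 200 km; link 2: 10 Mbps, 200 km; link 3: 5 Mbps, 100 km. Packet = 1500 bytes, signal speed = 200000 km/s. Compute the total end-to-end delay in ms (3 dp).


Packet = 1500 bytes = 12000 bits. Store-and-forward: sum (t_trans + t_prop) per link.
Link 1: t_trans = 12000/(5*10^6) s = 2.4000 ms; t_prop = 200/200000 s = 1.0000 ms; subtotal = 3.4000 ms
Link 2: t_trans = 12000/(10*10^6) s = 1.2000 ms; t_prop = 200/200000 s = 1.0000 ms; subtotal = 2.2000 ms
Link 3: t_trans = 12000/(5*10^6) s = 2.4000 ms; t_prop = 100/200000 s = 0.5000 ms; subtotal = 2.9000 ms
End-to-end = 3.4000 + 2.2000 + 2.9000 = 8.5000 ms -> 8.500 ms (3 dp)

8.500


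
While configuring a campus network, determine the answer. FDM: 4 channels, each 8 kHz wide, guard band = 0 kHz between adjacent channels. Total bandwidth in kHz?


Given: 4 channels, 8 kHz each, guard = 0 kHz
Channel bandwidth = 4 * 8 = 32 kHz
Guard bands = 3 gaps * 0 kHz = 0 kHz
Total = 32 + 0 = 32 kHz

32


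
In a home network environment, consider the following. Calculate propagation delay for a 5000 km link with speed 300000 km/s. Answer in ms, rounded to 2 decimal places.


Given: distance = 5000 km, speed = 300000 km/s
Delay = distance / speed = 5000 / 300000 seconds
Delay in ms = 5000 * 1000 / 300000
Delay = 16.6667 ms
Rounded to 2 dp = 16.67 ms

16.67


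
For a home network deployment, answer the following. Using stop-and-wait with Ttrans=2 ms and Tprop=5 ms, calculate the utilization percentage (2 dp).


Given: Ttrans = 2 ms, Tprop = 5 ms
RTT = 2 * Tprop = 2 * 5 = 10 ms
U = Ttrans / (Ttrans + RTT)
U = 2 / (2 + 10)
U = 2 / 12 = 0.166667
U% = 16.67%

16.67


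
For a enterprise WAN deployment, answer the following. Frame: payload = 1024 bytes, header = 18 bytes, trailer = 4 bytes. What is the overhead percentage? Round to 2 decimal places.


Given: payload = 1024 B, header = 18 B, trailer = 4 B
Overhead bytes = header + trailer = 18 + 4 = 22
Total frame = payload + overhead = 1024 + 22 = 1046
Overhead % = 22 / 1046 * 100 = 2.1033% -> 2.10% (2 dp)

2.10


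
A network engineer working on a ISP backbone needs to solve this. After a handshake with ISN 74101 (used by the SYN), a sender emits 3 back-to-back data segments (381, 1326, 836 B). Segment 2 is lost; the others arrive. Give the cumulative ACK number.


SYN uses sequence number 74101; first data byte = ISN + 1 = 74102.
Segment 1: SEQ = 74102, len = 381 B, covers [74102, 74482]
Segment 2: SEQ = 74483, len = 1326 B, covers [74483, 75808] [LOST]
Segment 3: SEQ = 75809, len = 836 B, covers [75809, 76644]
In-order data received: bytes [74102, 74482] (segments 1..1).
Segment 2 missing -> gap begins at byte 74483; later segments buffered out of order.
Cumulative ACK = next expected in-order byte = 74102 + 381 = 74483

74483


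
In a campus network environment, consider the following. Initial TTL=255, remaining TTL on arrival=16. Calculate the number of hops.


Given: initial TTL = 255, received TTL = 16
Hops = initial TTL - received TTL
Hops = 255 - 16 = 239

239


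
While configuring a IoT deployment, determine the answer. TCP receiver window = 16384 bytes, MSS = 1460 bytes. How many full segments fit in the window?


Given: RWND = 16384 bytes, MSS = 1460 bytes
Full segments = floor(RWND / MSS)
Full segments = floor(16384 / 1460)
Full segments = floor(11.2219) = 11

11


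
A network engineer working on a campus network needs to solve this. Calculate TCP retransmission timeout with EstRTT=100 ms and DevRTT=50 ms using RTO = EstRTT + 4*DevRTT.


Given: EstRTT = 100 ms, DevRTT = 50 ms
Timeout = EstRTT + 4 * DevRTT
4 * DevRTT = 4 * 50 = 200
Timeout = 100 + 200 = 300 ms

300


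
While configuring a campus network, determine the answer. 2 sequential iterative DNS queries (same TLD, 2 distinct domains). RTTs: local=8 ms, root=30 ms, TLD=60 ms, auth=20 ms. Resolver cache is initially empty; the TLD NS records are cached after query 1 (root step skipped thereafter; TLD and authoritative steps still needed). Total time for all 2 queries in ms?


Lookup 1 (cold cache): local + root + TLD + auth = 8 + 30 + 60 + 20 = 118 ms
Lookups 2..2 (TLD NS cached -> skip root; new domain -> still ask TLD and auth): local + TLD + auth = 8 + 60 + 20 = 88 ms each
Remaining 1 lookups: 1 * 88 = 88 ms
Total = 118 + 88 = 206 ms

206


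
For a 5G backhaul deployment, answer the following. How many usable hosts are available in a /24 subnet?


Given: subnet mask /24
Host bits = 32 - 24 = 8
Total addresses = 2^8 = 256
Usable hosts = 256 - 2 (network + broadcast) = 254

254


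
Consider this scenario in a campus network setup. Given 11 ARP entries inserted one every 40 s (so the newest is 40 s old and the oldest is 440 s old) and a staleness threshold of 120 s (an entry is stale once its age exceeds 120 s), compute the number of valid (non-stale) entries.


Ages are k * 440/11 s for k = 1..11 (spacing = 40.0000 s).
Entry k is valid iff k * 440/11 <= 120 iff k <= 11 * 120 / 440 = 3.0000
n_valid = floor(3.0000) = 3
(n_stale = 11 - 3 = 8)

3


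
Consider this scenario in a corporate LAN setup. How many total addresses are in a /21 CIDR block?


Given: CIDR prefix /21
Host bits = 32 - 21 = 11
Total addresses = 2^11 = 2048

2048


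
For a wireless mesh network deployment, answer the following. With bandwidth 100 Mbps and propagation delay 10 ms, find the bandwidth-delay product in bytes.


Given: bandwidth = 100 Mbps, delay = 10 ms
BDP in bits = 100 * 10^6 * 10 / 1000
BDP in bits = 1000000
BDP in bytes = 1000000 / 8 = 125000

125000


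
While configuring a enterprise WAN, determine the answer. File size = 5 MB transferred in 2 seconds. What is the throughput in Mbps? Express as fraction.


Given: file = 5 MB, time = 2 s
File in Mb = 5 * 8 = 40 Mb
Throughput = 40 / 2 Mbps
Throughput = 20 Mbps

20


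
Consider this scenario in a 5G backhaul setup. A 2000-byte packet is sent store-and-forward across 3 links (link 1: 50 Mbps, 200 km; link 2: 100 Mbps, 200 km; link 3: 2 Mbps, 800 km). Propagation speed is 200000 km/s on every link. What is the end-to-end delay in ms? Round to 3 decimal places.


Packet = 2000 bytes = 16000 bits. Store-and-forward: sum (t_trans + t_prop) per link.
Link 1: t_trans = 16000/(50*10^6) s = 0.3200 ms; t_prop = 200/200000 s = 1.0000 ms; subtotal = 1.3200 ms
Link 2: t_trans = 16000/(100*10^6) s = 0.1600 ms; t_prop = 200/200000 s = 1.0000 ms; subtotal = 1.1600 ms
Link 3: t_trans = 16000/(2*10^6) s = 8.0000 ms; t_prop = 800/200000 s = 4.0000 ms; subtotal = 12.0000 ms
End-to-end = 1.3200 + 1.1600 + 12.0000 = 14.4800 ms -> 14.480 ms (3 dp)

14.480


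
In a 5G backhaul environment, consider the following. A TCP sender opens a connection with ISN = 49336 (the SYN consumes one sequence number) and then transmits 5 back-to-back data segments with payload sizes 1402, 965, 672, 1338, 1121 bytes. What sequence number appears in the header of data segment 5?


The SYN occupies sequence number ISN = 49336, so the first data byte is ISN + 1 = 49337.
SEQ of data segment i = (ISN + 1) + sum of payload sizes of segments 1..i-1.
Segment 1: SEQ = 49337, payload = 1402 bytes
Segment 2: SEQ = 50739, payload = 965 bytes
Segment 3: SEQ = 51704, payload = 672 bytes
Segment 4: SEQ = 52376, payload = 1338 bytes
Segment 5: SEQ = 53714, payload = 1121 bytes
SEQ of segment 5 = 49337 + 1402 + 965 + 672 + 1338 = 53714

53714


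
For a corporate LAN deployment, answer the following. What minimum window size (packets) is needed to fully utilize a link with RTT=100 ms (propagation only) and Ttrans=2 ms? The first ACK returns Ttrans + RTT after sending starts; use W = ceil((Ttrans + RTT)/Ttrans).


Given: Ttrans = 2 ms, RTT = 100 ms (= 2 * Tprop, Tprop = 50 ms)
Time until first ACK returns = Ttrans + RTT = 2 + 100 = 102 ms
Need W * Ttrans >= Ttrans + RTT  ->  W >= (Ttrans + RTT) / Ttrans
(Ttrans + RTT) / Ttrans = 102 / 2 = 51
W_min = ceil(51) = 51

51


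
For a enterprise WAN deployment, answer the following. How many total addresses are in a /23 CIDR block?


Given: CIDR prefix /23
Host bits = 32 - 23 = 9
Total addresses = 2^9 = 512

512


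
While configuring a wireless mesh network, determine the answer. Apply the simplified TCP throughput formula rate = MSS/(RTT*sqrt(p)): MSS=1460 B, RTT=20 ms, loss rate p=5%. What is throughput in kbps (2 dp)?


Given: MSS = 1460 bytes, RTT = 20 ms, loss = 5%
RTT in seconds = 20 / 1000 = 0.02
Loss rate = 5% = 0.05
sqrt(loss) = sqrt(0.05) = 0.223606797750
Throughput (bytes/s) = 1460 / (0.02 * 0.223606797750) = 326465.9247
Throughput (kbps) = 326465.9247 * 8 / 1000 = 2611.727398 -> 2611.73 kbps (2 dp)

2611.73


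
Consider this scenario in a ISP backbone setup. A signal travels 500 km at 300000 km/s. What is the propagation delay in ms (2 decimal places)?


Given: distance = 500 km, speed = 300000 km/s
Delay = distance / speed = 500 / 300000 seconds
Delay in ms = 500 * 1000 / 300000
Delay = 1.6667 ms
Rounded to 2 dp = 1.67 ms

1.67


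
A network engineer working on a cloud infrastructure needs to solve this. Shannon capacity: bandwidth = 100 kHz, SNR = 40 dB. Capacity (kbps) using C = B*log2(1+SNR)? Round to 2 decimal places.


Given: B = 100 kHz, SNR = 40 dB
SNR linear = 10^(40/10) = 10000
1 + SNR = 10001
log2(10001) = 13.2878566418
C = 100 * 1000 * 13.2878566418 = 1328785.6642 bps
C = 1328.785664 kbps -> 1328.79 kbps (2 dp)

1328.79


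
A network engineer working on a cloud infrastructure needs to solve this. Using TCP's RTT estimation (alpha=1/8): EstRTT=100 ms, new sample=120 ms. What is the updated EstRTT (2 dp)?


Given: EstRTT = 100 ms, SampleRTT = 120 ms, alpha = 1/8
New EstRTT = (1 - alpha) * EstRTT + alpha * SampleRTT
(7/8) * 100 = 87.5
(1/8) * 120 = 15
New EstRTT = 87.5 + 15 = 102.5 ms -> 102.50 ms (2 dp)

102.50


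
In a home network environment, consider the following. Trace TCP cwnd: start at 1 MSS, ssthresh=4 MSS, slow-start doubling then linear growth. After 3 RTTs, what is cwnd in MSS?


RTT 0: cwnd = 1 MSS (initial)
RTT 1: cwnd = 2 MSS (slow start, doubled)
RTT 2: cwnd = 4 MSS (slow start, doubled)
RTT 3: cwnd = 5 MSS (congestion avoidance, +1)

5


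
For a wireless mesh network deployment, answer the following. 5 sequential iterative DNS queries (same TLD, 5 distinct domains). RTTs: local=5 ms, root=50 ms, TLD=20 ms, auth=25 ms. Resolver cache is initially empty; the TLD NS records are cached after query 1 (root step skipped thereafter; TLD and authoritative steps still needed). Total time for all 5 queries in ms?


Lookup 1 (cold cache): local + root + TLD + auth = 5 + 50 + 20 + 25 = 100 ms
Lookups 2..5 (TLD NS cached -> skip root; new domain -> still ask TLD and auth): local + TLD + auth = 5 + 20 + 25 = 50 ms each
Remaining 4 lookups: 4 * 50 = 200 ms
Total = 100 + 200 = 300 ms

300


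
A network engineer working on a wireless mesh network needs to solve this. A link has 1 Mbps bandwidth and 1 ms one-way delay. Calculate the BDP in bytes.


Given: bandwidth = 1 Mbps, delay = 1 ms
BDP in bits = 1 * 10^6 * 1 / 1000
BDP in bits = 1000
BDP in bytes = 1000 / 8 = 125

125


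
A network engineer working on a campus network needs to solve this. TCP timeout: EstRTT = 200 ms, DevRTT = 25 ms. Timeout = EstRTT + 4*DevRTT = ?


Given: EstRTT = 200 ms, DevRTT = 25 ms
Timeout = EstRTT + 4 * DevRTT
4 * DevRTT = 4 * 25 = 100
Timeout = 200 + 100 = 300 ms

300


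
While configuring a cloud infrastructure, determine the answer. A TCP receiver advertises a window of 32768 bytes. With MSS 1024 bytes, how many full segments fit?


Given: RWND = 32768 bytes, MSS = 1024 bytes
Full segments = floor(RWND / MSS)
Full segments = floor(32768 / 1024)
Full segments = floor(32.0) = 32

32


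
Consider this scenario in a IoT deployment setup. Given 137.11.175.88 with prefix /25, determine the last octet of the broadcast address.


Given: IP = 137.11.175.88, prefix = /25
Host bits = 32 - 25 = 7
Network last octet = 88 AND mask = 0
Host part size = 2^7 - 1 = 127
Broadcast last octet = 0 OR 127 = 127

127


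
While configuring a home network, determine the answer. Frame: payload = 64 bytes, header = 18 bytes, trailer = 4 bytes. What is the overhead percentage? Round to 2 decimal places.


Given: payload = 64 B, header = 18 B, trailer = 4 B
Overhead bytes = header + trailer = 18 + 4 = 22
Total frame = payload + overhead = 64 + 22 = 86
Overhead % = 22 / 86 * 100 = 25.5814% -> 25.58% (2 dp)

25.58


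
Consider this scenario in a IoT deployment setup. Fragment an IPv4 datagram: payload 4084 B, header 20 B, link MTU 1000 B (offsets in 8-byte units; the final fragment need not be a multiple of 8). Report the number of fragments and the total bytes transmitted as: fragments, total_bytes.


Max data per non-final fragment = floor((MTU - header)/8)*8 = floor((1000 - 20)/8)*8 = floor(980/8)*8 = 976 B
Final fragment needs no 8-byte alignment: it can carry up to MTU - header = 980 B
Non-final fragments needed = ceil((payload - 980) / 976) = ceil(3104/976) = ceil(3.1803) = 4
Number of fragments = 4 + 1 = 5
Fragment sizes (data): 4 * 976 B + 180 B (last, 180 <= 980 OK)
Total bytes sent = payload + n_frags * header = 4084 + 5*20 = 4084 + 100 = 4184 B

5, 4184


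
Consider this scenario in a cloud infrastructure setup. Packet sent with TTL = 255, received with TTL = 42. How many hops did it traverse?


Given: initial TTL = 255, received TTL = 42
Hops = initial TTL - received TTL
Hops = 255 - 42 = 213

213


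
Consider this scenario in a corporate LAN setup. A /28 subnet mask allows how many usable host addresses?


Given: subnet mask /28
Host bits = 32 - 28 = 4
Total addresses = 2^4 = 16
Usable hosts = 16 - 2 (network + broadcast) = 14

14


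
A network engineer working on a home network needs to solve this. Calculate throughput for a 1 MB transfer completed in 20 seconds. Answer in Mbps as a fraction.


Given: file = 1 MB, time = 20 s
File in Mb = 1 * 8 = 8 Mb
Throughput = 8 / 20 Mbps
Throughput = 2/5 Mbps

2/5


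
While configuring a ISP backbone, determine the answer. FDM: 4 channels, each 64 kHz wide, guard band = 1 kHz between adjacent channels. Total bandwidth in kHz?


Given: 4 channels, 64 kHz each, guard = 1 kHz
Channel bandwidth = 4 * 64 = 256 kHz
Guard bands = 3 gaps * 1 kHz = 3 kHz
Total = 256 + 3 = 259 kHz

259


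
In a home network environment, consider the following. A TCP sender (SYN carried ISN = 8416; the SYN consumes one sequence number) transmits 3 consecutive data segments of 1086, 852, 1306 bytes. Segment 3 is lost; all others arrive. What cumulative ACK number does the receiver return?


SYN uses sequence number 8416; first data byte = ISN + 1 = 8417.
Segment 1: SEQ = 8417, len = 1086 B, covers [8417, 9502]
Segment 2: SEQ = 9503, len = 852 B, covers [9503, 10354]
Segment 3: SEQ = 10355, len = 1306 B, covers [10355, 11660] [LOST]
In-order data received: bytes [8417, 10354] (segments 1..2).
Segment 3 missing -> gap begins at byte 10355.
Cumulative ACK = next expected in-order byte = 8417 + 1086 + 852 = 10355

10355


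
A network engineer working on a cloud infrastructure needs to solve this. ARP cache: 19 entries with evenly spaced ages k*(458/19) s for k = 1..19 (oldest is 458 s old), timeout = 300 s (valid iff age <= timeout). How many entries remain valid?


Ages are k * 458/19 s for k = 1..19 (spacing = 24.1053 s).
Entry k is valid iff k * 458/19 <= 300 iff k <= 19 * 300 / 458 = 12.4454
n_valid = floor(12.4454) = 12
(n_stale = 19 - 12 = 7)

12


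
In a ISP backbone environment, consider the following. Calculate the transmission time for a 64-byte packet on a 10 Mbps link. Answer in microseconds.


Given: packet = 64 bytes, bandwidth = 10 Mbps
Packet in bits = 64 * 8 = 512 bits
Bandwidth = 10 * 10^6 = 10000000 bps
Time = 512 / 10000000 seconds
Time in us = 512 * 10^6 / 10000000 = 51.2

51.2


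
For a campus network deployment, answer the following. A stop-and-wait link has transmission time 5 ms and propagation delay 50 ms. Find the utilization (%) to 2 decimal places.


Given: Ttrans = 5 ms, Tprop = 50 ms
RTT = 2 * Tprop = 2 * 50 = 100 ms
U = Ttrans / (Ttrans + RTT)
U = 5 / (5 + 100)
U = 5 / 105 = 0.047619
U% = 4.76%

4.76


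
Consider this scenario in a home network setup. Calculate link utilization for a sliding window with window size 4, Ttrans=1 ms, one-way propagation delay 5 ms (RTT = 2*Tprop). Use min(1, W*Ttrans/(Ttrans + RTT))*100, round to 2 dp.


Given: W = 4, Ttrans = 1 ms, RTT = 10 ms (= 2 * Tprop, Tprop = 5 ms)
Cycle time = Ttrans + RTT = 1 + 10 = 11 ms (first packet sent until its ACK returns)
W * Ttrans = 4 * 1 = 4 ms of sending per cycle
W * Ttrans / (Ttrans + RTT) = 4 / 11 = 0.363636
U = min(1, 0.363636) = 0.363636
U% = 36.36%

36.36


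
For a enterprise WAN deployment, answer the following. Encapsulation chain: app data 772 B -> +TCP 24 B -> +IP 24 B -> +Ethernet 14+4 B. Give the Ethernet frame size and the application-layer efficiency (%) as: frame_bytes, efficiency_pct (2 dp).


TCP segment = 772 + 24 = 796 B
IP packet = 796 + 24 = 820 B
Ethernet frame = 820 + 14 + 4 = 838 B
Efficiency = app / frame = 772 / 838 = 0.921241 = 92.1241% -> 92.12% (2 dp)

838, 92.12


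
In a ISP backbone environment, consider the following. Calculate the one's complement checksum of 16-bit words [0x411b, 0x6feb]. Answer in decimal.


Given words: [0x411b, 0x6feb]
Step 1: Sum all words
Raw sum = 16667 + 28651 = 45318
One's complement = ~45318 & 0xFFFF = 20217

20217


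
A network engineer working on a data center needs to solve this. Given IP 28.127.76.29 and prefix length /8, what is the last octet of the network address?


Given: IP = 28.127.76.29, prefix = /8
Subnet mask = 255.0.0.0
Last octet of IP: 29
Last octet of mask: 0
Network last octet = 29 AND 0 = 0

0


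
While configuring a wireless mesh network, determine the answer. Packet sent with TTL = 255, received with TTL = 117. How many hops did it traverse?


Given: initial TTL = 255, received TTL = 117
Hops = initial TTL - received TTL
Hops = 255 - 117 = 138

138


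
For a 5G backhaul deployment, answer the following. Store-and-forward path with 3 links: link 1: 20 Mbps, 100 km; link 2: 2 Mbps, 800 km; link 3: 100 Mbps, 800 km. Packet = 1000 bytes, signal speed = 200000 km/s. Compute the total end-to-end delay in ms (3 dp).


Packet = 1000 bytes = 8000 bits. Store-and-forward: sum (t_trans + t_prop) per link.
Link 1: t_trans = 8000/(20*10^6) s = 0.4000 ms; t_prop = 100/200000 s = 0.5000 ms; subtotal = 0.9000 ms
Link 2: t_trans = 8000/(2*10^6) s = 4.0000 ms; t_prop = 800/200000 s = 4.0000 ms; subtotal = 8.0000 ms
Link 3: t_trans = 8000/(100*10^6) s = 0.0800 ms; t_prop = 800/200000 s = 4.0000 ms; subtotal = 4.0800 ms
End-to-end = 0.9000 + 8.0000 + 4.0800 = 12.9800 ms -> 12.980 ms (3 dp)

12.980


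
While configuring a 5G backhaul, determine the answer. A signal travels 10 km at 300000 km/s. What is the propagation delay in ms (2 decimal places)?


Given: distance = 10 km, speed = 300000 km/s
Delay = distance / speed = 10 / 300000 seconds
Delay in ms = 10 * 1000 / 300000
Delay = 0.0333 ms
Rounded to 2 dp = 0.03 ms

0.03


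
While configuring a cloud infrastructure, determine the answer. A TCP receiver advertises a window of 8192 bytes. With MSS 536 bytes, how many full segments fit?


Given: RWND = 8192 bytes, MSS = 536 bytes
Full segments = floor(RWND / MSS)
Full segments = floor(8192 / 536)
Full segments = floor(15.2836) = 15

15


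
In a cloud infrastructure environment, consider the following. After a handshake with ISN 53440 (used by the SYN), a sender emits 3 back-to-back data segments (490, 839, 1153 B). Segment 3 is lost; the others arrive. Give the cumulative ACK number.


SYN uses sequence number 53440; first data byte = ISN + 1 = 53441.
Segment 1: SEQ = 53441, len = 490 B, covers [53441, 53930]
Segment 2: SEQ = 53931, len = 839 B, covers [53931, 54769]
Segment 3: SEQ = 54770, len = 1153 B, covers [54770, 55922] [LOST]
In-order data received: bytes [53441, 54769] (segments 1..2).
Segment 3 missing -> gap begins at byte 54770.
Cumulative ACK = next expected in-order byte = 53441 + 490 + 839 = 54770

54770


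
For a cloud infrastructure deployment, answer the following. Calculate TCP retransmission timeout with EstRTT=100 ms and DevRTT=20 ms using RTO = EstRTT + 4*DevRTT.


Given: EstRTT = 100 ms, DevRTT = 20 ms
Timeout = EstRTT + 4 * DevRTT
4 * DevRTT = 4 * 20 = 80
Timeout = 100 + 80 = 180 ms

180


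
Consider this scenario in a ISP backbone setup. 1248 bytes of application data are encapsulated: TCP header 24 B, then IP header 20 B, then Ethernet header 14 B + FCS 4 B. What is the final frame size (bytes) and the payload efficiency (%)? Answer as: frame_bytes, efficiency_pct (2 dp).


TCP segment = 1248 + 24 = 1272 B
IP packet = 1272 + 20 = 1292 B
Ethernet frame = 1292 + 14 + 4 = 1310 B
Efficiency = app / frame = 1248 / 1310 = 0.952672 = 95.2672% -> 95.27% (2 dp)

1310, 95.27


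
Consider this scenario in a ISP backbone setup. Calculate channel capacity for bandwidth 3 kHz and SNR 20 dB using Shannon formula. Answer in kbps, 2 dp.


Given: B = 3 kHz, SNR = 20 dB
SNR linear = 10^(20/10) = 100
1 + SNR = 101
log2(101) = 6.6582114828
C = 3 * 1000 * 6.6582114828 = 19974.6344 bps
C = 19.974634 kbps -> 19.97 kbps (2 dp)

19.97


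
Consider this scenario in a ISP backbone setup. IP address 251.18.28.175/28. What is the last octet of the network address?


Given: IP = 251.18.28.175, prefix = /28
Subnet mask = 255.255.255.240
Last octet of IP: 175
Last octet of mask: 240
Network last octet = 175 AND 240 = 160

160


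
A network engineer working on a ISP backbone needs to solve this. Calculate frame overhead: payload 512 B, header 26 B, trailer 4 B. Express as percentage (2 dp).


Given: payload = 512 B, header = 26 B, trailer = 4 B
Overhead bytes = header + trailer = 26 + 4 = 30
Total frame = payload + overhead = 512 + 30 = 542
Overhead % = 30 / 542 * 100 = 5.5351% -> 5.54% (2 dp)

5.54
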